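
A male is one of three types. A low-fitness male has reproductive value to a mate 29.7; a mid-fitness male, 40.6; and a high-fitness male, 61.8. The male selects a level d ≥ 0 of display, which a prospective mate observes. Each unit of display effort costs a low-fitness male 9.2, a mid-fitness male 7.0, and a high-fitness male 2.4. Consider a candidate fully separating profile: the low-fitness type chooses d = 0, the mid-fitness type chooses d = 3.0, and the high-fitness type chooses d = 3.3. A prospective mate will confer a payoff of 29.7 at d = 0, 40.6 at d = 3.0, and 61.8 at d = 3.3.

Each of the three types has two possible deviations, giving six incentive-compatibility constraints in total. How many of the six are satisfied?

3

High-fitness (own payoff 61.8 − 2.4×3.3 = 53.88): to d=0 gives 29.7 → no gain ✓; to d=3.0 gives 40.6 − 2.4×3.0 = 33.4 → no gain ✓.
Low-fitness (own payoff 29.7): to d=3.0 gives 40.6 − 9.2×3.0 = 13 → no gain ✓; to d=3.3 gives 61.8 − 9.2×3.3 = 31.44 → profitable ✗.
Mid-fitness (own payoff 40.6 − 7.0×3.0 = 19.6): to d=0 gives 29.7 → profitable ✗; to d=3.3 gives 61.8 − 7.0×3.3 = 38.7 → profitable ✗.
3 of the 6 constraints hold; not an equilibrium.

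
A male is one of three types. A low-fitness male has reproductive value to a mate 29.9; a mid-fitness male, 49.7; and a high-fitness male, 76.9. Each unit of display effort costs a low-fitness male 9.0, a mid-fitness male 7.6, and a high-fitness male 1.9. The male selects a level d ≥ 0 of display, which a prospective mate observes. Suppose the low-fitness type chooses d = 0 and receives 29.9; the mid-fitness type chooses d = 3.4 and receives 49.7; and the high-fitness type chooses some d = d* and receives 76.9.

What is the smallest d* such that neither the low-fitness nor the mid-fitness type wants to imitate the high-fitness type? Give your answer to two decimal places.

Low-fitness type (on-path payoff 29.9) won't mimic when 29.9 ≥ 76.9 − 9.0·d*, i.e. d* ≥ 5.22.
Mid-fitness type (on-path payoff 49.7 − 7.6×3.4 = 23.86) won't mimic when 23.86 ≥ 76.9 − 7.6·d*, i.e. d* ≥ 6.98.
Both must hold, so d* = max(5.22, 6.98) = 6.98. The mid-fitness type's constraint binds.

6.98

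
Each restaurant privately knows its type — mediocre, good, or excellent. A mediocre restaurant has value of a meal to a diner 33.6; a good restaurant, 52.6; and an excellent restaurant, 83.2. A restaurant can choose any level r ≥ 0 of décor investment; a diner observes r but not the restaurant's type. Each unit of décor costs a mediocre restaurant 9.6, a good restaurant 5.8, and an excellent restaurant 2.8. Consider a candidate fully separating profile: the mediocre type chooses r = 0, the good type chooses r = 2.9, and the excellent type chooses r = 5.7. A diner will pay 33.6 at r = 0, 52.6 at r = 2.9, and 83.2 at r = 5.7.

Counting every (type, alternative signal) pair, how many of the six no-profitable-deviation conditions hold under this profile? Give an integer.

5

Excellent (own payoff 83.2 − 2.8×5.7 = 67.24): to r=0 gives 33.6 → no gain ✓; to r=2.9 gives 52.6 − 2.8×2.9 = 44.48 → no gain ✓.
Good (own payoff 52.6 − 5.8×2.9 = 35.78): to r=0 gives 33.6 → no gain ✓; to r=5.7 gives 83.2 − 5.8×5.7 = 50.14 → profitable ✗.
Mediocre (own payoff 33.6): to r=2.9 gives 52.6 − 9.6×2.9 = 24.76 → no gain ✓; to r=5.7 gives 83.2 − 9.6×5.7 = 28.48 → no gain ✓.
5 of the 6 constraints hold; not an equilibrium.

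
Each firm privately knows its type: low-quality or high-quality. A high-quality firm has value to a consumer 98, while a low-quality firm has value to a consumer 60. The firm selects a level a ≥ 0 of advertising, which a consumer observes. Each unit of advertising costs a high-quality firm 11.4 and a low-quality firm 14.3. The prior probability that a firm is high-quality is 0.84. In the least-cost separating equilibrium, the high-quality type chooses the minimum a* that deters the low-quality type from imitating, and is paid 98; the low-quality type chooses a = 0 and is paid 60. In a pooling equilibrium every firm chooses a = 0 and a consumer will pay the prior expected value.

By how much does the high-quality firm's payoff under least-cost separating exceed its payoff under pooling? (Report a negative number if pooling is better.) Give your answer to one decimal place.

Least-cost separating signal: a* solves 60 = 98 − 14.3·a*, so a* = (98 − 60)/14.3 ≈ 2.6573.
High-quality type's separating payoff: 98 − 11.4 × a* = 98 − 11.4 × (98 − 60)/14.3 = 98 − 433.2/14.3 ≈ 67.706.
Pooling payoff: 0.84 × 98 + 0.16 × 60 = 91.92.
Difference: 67.706 − 91.92 = -24.214, i.e. -24.2 to one decimal place.
The high-quality type would prefer the pooling outcome.

-24.2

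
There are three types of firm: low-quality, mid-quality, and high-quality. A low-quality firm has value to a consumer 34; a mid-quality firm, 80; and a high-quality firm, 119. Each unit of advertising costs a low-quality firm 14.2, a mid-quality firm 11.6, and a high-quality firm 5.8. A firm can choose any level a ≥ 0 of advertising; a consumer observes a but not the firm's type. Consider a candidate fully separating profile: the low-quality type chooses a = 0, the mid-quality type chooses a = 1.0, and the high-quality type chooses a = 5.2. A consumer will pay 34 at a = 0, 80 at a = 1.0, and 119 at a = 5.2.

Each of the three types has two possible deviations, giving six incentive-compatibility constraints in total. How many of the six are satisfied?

High-quality (own payoff 119 − 5.8×5.2 = 88.84): to a=0 gives 34 → no gain ✓; to a=1.0 gives 80 − 5.8×1.0 = 74.2 → no gain ✓.
Mid-quality (own payoff 80 − 11.6×1.0 = 68.4): to a=0 gives 34 → no gain ✓; to a=5.2 gives 119 − 11.6×5.2 = 58.68 → no gain ✓.
Low-quality (own payoff 34): to a=1.0 gives 80 − 14.2×1.0 = 65.8 → profitable ✗; to a=5.2 gives 119 − 14.2×5.2 = 45.16 → profitable ✗.
4 of the 6 constraints hold; not an equilibrium.

4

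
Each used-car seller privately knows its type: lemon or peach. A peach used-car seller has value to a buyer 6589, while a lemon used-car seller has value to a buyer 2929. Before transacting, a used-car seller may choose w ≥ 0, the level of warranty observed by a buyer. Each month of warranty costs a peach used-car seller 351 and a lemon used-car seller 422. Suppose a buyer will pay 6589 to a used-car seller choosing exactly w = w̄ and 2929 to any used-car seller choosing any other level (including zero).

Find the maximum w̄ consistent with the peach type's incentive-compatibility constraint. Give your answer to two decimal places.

10.43

Choosing w̄ yields the peach type 6589 − 351·w̄; choosing zero yields 2929.
The peach type is indifferent at 6589 − 351·w̄ = 2929, i.e. w̄ = (6589 − 2929) / 351 ≈ 10.43.
For any w̄ above 10.43 the peach type would rather pool at zero, so separation collapses.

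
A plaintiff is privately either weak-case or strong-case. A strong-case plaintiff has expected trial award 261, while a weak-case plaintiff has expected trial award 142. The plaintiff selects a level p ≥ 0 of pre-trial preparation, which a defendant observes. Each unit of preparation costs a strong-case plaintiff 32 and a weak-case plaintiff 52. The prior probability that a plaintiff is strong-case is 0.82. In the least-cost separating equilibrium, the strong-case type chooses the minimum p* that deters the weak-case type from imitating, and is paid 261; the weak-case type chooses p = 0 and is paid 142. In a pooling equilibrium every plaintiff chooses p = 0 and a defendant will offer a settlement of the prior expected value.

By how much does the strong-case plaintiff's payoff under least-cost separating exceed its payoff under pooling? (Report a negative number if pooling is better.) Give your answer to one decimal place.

-51.8

Least-cost separating signal: p* solves 142 = 261 − 52·p*, so p* = (261 − 142)/52 ≈ 2.2885.
Strong-case type's separating payoff: 261 − 32 × p* = 261 − 32 × (261 − 142)/52 = 261 − 3808/52 ≈ 187.769.
Pooling payoff: 0.82 × 261 + 0.18 × 142 = 239.58.
Difference: 187.769 − 239.58 = -51.811, i.e. -51.8 to one decimal place.
The strong-case type would prefer the pooling outcome.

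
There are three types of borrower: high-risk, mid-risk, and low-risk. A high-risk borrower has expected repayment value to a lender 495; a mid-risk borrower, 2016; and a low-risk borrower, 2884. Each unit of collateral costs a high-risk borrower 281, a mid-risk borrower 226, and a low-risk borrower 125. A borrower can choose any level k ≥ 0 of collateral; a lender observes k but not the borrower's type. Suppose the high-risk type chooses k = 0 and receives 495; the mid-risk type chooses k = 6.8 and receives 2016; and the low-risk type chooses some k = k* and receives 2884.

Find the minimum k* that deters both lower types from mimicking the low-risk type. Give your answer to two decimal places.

10.64

Mid-risk type (on-path payoff 2016 − 226×6.8 = 479.2) won't mimic when 479.2 ≥ 2884 − 226·k*, i.e. k* ≥ 10.64.
High-risk type (on-path payoff 495) won't mimic when 495 ≥ 2884 − 281·k*, i.e. k* ≥ 8.50.
Both must hold, so k* = max(8.50, 10.64) = 10.64. The mid-risk type's constraint binds.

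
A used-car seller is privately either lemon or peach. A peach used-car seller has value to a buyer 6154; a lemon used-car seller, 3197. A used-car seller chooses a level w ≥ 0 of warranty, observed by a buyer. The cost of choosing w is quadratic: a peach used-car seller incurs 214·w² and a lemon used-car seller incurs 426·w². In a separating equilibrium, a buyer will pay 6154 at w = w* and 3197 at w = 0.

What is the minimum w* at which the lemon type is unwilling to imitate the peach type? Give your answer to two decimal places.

2.63

The lemon type at w = 0 receives 3197; imitating at w* yields 6154 − 426·w*².
Indifference: 3197 = 6154 − 426·w*², so w*² = (6154 − 3197) / 426 ≈ 6.9413.
w* = √6.9413 ≈ 2.63.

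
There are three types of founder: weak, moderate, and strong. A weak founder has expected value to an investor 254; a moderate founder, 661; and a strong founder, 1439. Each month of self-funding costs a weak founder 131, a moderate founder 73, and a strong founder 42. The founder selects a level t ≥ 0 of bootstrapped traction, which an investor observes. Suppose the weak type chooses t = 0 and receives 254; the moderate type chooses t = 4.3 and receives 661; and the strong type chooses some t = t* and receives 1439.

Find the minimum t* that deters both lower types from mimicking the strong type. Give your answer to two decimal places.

14.96

Moderate type (on-path payoff 661 − 73×4.3 = 347.1) won't mimic when 347.1 ≥ 1439 − 73·t*, i.e. t* ≥ 14.96.
Weak type (on-path payoff 254) won't mimic when 254 ≥ 1439 − 131·t*, i.e. t* ≥ 9.05.
Both must hold, so t* = max(9.05, 14.96) = 14.96. The moderate type's constraint binds.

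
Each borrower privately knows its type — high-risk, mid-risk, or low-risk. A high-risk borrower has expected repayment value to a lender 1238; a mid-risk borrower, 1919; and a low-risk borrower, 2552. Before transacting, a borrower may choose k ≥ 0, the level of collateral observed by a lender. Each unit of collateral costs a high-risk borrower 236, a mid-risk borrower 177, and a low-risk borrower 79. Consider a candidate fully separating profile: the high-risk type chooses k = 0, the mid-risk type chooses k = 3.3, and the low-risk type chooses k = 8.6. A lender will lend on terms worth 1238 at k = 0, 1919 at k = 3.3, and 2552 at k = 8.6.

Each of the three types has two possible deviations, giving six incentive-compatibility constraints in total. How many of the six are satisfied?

Low-risk (own payoff 2552 − 79×8.6 = 1872.6): to k=0 gives 1238 → no gain ✓; to k=3.3 gives 1919 − 79×3.3 = 1658.3 → no gain ✓.
Mid-risk (own payoff 1919 − 177×3.3 = 1334.9): to k=0 gives 1238 → no gain ✓; to k=8.6 gives 2552 − 177×8.6 = 1029.8 → no gain ✓.
High-risk (own payoff 1238): to k=3.3 gives 1919 − 236×3.3 = 1140.2 → no gain ✓; to k=8.6 gives 2552 − 236×8.6 = 522.4 → no gain ✓.
6 of the 6 constraints hold; this profile is a separating equilibrium.

6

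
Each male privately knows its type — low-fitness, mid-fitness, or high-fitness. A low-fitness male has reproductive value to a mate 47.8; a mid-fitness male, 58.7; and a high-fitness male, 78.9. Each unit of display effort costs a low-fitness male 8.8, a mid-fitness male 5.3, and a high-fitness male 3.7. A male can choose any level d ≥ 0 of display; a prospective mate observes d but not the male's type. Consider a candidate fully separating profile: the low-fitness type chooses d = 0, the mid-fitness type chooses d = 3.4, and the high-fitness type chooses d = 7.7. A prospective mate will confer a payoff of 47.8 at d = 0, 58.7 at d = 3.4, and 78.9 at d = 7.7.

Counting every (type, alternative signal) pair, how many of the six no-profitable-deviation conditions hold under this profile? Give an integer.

Low-fitness (own payoff 47.8): to d=3.4 gives 58.7 − 8.8×3.4 = 28.78 → no gain ✓; to d=7.7 gives 78.9 − 8.8×7.7 = 11.14 → no gain ✓.
High-fitness (own payoff 78.9 − 3.7×7.7 = 50.41): to d=0 gives 47.8 → no gain ✓; to d=3.4 gives 58.7 − 3.7×3.4 = 46.12 → no gain ✓.
Mid-fitness (own payoff 58.7 − 5.3×3.4 = 40.68): to d=0 gives 47.8 → profitable ✗; to d=7.7 gives 78.9 − 5.3×7.7 = 38.09 → no gain ✓.
5 of the 6 constraints hold; not an equilibrium.

5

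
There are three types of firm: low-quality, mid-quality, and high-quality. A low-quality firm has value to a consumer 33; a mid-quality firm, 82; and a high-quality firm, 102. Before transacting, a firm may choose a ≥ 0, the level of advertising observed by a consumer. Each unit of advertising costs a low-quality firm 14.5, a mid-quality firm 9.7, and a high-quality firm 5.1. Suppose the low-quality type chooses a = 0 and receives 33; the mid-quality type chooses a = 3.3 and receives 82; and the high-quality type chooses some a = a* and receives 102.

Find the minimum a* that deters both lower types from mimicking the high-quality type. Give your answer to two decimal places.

5.36

Mid-quality type (on-path payoff 82 − 9.7×3.3 = 49.99) won't mimic when 49.99 ≥ 102 − 9.7·a*, i.e. a* ≥ 5.36.
Low-quality type (on-path payoff 33) won't mimic when 33 ≥ 102 − 14.5·a*, i.e. a* ≥ 4.76.
Both must hold, so a* = max(4.76, 5.36) = 5.36. The mid-quality type's constraint binds.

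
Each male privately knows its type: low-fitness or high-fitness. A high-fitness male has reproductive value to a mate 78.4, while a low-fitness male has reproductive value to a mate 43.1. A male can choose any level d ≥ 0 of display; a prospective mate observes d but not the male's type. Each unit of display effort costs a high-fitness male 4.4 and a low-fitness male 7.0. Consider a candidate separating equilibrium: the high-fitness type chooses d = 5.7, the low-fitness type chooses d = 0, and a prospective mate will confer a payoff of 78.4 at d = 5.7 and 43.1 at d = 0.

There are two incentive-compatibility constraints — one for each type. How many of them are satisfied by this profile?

2

Low-fitness type: stay at 0 → 43.1; mimic → 78.4 − 7.0 × 5.7 = 38.5. IC holds (43.1 ≥ 38.5).
High-fitness type: signal → 78.4 − 4.4 × 5.7 = 53.32; deviate to 0 → 43.1. IC holds (53.32 ≥ 43.1).
2 of 2 constraints hold, so this is a separating equilibrium.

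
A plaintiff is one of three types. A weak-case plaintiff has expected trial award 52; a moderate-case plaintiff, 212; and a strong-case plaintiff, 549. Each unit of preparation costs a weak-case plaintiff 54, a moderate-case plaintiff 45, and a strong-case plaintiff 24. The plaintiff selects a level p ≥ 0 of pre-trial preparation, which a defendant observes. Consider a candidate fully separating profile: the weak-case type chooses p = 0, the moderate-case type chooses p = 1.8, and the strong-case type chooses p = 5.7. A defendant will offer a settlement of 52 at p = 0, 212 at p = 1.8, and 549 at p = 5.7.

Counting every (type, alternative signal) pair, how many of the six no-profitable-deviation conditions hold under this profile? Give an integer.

Strong-case (own payoff 549 − 24×5.7 = 412.2): to p=0 gives 52 → no gain ✓; to p=1.8 gives 212 − 24×1.8 = 168.8 → no gain ✓.
Moderate-case (own payoff 212 − 45×1.8 = 131): to p=0 gives 52 → no gain ✓; to p=5.7 gives 549 − 45×5.7 = 292.5 → profitable ✗.
Weak-case (own payoff 52): to p=1.8 gives 212 − 54×1.8 = 114.8 → profitable ✗; to p=5.7 gives 549 − 54×5.7 = 241.2 → profitable ✗.
3 of the 6 constraints hold; not an equilibrium.

3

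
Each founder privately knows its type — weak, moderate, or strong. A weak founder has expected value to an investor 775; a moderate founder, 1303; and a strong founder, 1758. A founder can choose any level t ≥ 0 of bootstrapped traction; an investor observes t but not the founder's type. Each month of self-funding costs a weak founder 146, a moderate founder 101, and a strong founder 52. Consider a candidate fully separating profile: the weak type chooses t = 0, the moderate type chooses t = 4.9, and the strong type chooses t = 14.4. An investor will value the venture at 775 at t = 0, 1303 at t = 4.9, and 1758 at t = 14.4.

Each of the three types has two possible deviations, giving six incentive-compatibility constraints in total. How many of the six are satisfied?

5

Strong (own payoff 1758 − 52×14.4 = 1009.2): to t=0 gives 775 → no gain ✓; to t=4.9 gives 1303 − 52×4.9 = 1048.2 → profitable ✗.
Moderate (own payoff 1303 − 101×4.9 = 808.1): to t=0 gives 775 → no gain ✓; to t=14.4 gives 1758 − 101×14.4 = 303.6 → no gain ✓.
Weak (own payoff 775): to t=4.9 gives 1303 − 146×4.9 = 587.6 → no gain ✓; to t=14.4 gives 1758 − 146×14.4 = -344.4 → no gain ✓.
5 of the 6 constraints hold; not an equilibrium.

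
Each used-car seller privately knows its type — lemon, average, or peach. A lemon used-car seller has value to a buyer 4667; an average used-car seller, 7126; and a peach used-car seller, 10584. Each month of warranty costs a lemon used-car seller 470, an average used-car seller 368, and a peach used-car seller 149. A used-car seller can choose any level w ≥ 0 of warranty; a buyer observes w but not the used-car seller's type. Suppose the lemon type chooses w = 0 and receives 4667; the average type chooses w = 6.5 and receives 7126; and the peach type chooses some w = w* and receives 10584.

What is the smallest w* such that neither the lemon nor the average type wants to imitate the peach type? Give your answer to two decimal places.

Average type (on-path payoff 7126 − 368×6.5 = 4734) won't mimic when 4734 ≥ 10584 − 368·w*, i.e. w* ≥ 15.90.
Lemon type (on-path payoff 4667) won't mimic when 4667 ≥ 10584 − 470·w*, i.e. w* ≥ 12.59.
Both must hold, so w* = max(12.59, 15.90) = 15.90. The average type's constraint binds.

15.90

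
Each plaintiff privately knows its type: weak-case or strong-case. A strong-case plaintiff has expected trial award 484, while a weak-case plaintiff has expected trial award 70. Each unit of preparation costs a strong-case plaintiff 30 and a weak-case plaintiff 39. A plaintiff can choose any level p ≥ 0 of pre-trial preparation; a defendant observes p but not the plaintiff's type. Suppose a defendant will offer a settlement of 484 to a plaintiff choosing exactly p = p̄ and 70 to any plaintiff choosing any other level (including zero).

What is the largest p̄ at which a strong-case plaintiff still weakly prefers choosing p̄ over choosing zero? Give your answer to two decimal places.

13.80

Choosing p̄ yields the strong-case type 484 − 30·p̄; choosing zero yields 70.
The strong-case type is indifferent at 484 − 30·p̄ = 70, i.e. p̄ = (484 − 70) / 30 = 13.80.
For any p̄ above 13.80 the strong-case type would rather pool at zero, so separation collapses.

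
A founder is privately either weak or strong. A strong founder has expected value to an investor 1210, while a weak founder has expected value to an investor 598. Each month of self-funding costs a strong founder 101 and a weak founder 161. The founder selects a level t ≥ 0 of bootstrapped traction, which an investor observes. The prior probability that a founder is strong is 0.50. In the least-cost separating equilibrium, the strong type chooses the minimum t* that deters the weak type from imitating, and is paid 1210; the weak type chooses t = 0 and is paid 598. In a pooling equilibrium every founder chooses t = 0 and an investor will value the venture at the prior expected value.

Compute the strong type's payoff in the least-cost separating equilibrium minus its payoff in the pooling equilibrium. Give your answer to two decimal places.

-77.93

Least-cost separating signal: t* solves 598 = 1210 − 161·t*, so t* = (1210 − 598)/161 ≈ 3.8012.
Strong type's separating payoff: 1210 − 101 × t* = 1210 − 101 × (1210 − 598)/161 = 1210 − 61812/161 ≈ 826.0745.
Pooling payoff: 0.50 × 1210 + 0.50 × 598 = 904.
Difference: 826.0745 − 904 = -77.9255, i.e. -77.93 to two decimal places.
The strong type would prefer the pooling outcome.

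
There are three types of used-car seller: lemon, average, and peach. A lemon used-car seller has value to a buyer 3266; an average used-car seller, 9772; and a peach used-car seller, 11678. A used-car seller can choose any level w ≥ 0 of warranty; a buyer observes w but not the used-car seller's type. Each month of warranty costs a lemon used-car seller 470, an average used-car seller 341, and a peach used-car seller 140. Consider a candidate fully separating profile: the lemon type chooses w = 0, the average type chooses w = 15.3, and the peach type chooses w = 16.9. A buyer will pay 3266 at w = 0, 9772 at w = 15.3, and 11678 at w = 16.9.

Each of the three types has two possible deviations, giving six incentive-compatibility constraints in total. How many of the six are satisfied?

Lemon (own payoff 3266): to w=15.3 gives 9772 − 470×15.3 = 2581 → no gain ✓; to w=16.9 gives 11678 − 470×16.9 = 3735 → profitable ✗.
Peach (own payoff 11678 − 140×16.9 = 9312): to w=0 gives 3266 → no gain ✓; to w=15.3 gives 9772 − 140×15.3 = 7630 → no gain ✓.
Average (own payoff 9772 − 341×15.3 = 4554.7): to w=0 gives 3266 → no gain ✓; to w=16.9 gives 11678 − 341×16.9 = 5915.1 → profitable ✗.
4 of the 6 constraints hold; not an equilibrium.

4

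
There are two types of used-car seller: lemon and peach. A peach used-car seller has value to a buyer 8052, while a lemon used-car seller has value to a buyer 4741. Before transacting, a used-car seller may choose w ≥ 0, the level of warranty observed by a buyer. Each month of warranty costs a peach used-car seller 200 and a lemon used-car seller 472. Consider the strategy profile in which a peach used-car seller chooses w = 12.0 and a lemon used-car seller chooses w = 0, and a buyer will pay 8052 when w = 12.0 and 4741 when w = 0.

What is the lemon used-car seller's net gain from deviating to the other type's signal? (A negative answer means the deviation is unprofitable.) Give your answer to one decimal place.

Playing w = 0 the lemon used-car seller receives 4741.
Deviating to w = 12.0 brings payment 8052 at cost 472 × 12.0 = 5664, netting 2388.
Gain from deviating: 2388 − 4741 = -2353.0.
The gain is negative, so the lemon type's incentive-compatibility constraint is satisfied.

-2353.0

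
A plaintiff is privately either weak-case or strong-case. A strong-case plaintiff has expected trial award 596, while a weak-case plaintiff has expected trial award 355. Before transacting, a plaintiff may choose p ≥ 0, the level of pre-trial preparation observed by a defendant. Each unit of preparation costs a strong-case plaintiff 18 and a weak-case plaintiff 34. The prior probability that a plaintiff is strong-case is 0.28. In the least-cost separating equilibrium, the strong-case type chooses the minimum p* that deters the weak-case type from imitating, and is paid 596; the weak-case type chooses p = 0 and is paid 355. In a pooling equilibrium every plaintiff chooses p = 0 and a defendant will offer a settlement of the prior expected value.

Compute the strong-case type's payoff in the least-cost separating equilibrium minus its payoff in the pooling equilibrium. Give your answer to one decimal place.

Least-cost separating signal: p* solves 355 = 596 − 34·p*, so p* = (596 − 355)/34 ≈ 7.0882.
Strong-case type's separating payoff: 596 − 18 × p* = 596 − 18 × (596 − 355)/34 = 596 − 4338/34 ≈ 468.412.
Pooling payoff: 0.28 × 596 + 0.72 × 355 = 422.48.
Difference: 468.412 − 422.48 = 45.932, i.e. 45.9 to one decimal place.
The strong-case type prefers to separate.

45.9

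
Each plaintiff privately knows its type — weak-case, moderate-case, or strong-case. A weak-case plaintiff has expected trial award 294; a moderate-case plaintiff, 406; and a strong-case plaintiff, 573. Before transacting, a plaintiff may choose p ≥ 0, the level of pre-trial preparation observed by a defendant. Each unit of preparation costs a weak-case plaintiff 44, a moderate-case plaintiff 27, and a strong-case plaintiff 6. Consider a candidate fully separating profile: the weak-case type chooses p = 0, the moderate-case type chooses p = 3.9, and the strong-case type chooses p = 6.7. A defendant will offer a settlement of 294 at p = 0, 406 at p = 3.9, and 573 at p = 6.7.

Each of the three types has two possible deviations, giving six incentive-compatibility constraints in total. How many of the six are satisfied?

Moderate-case (own payoff 406 − 27×3.9 = 300.7): to p=0 gives 294 → no gain ✓; to p=6.7 gives 573 − 27×6.7 = 392.1 → profitable ✗.
Strong-case (own payoff 573 − 6×6.7 = 532.8): to p=0 gives 294 → no gain ✓; to p=3.9 gives 406 − 6×3.9 = 382.6 → no gain ✓.
Weak-case (own payoff 294): to p=3.9 gives 406 − 44×3.9 = 234.4 → no gain ✓; to p=6.7 gives 573 − 44×6.7 = 278.2 → no gain ✓.
5 of the 6 constraints hold; not an equilibrium.

5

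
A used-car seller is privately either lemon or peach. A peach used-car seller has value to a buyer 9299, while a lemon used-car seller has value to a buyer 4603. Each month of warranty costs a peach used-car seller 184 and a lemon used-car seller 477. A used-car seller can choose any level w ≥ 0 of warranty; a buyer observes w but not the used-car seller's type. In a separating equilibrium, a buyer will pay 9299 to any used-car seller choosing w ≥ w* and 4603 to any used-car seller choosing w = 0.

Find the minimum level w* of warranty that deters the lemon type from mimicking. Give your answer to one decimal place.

9.8

A lemon used-car seller choosing w = 0 receives 4603.
Imitating at w* instead would pay 9299 at cost 477·w*, netting 9299 − 477·w*.
Indifference: 4603 = 9299 − 477·w*, so w* = (9299 − 4603) / 477 ≈ 9.8.
At w* the lemon type's incentive constraint just binds; the peach type strictly prefers w* since its per-unit cost is lower.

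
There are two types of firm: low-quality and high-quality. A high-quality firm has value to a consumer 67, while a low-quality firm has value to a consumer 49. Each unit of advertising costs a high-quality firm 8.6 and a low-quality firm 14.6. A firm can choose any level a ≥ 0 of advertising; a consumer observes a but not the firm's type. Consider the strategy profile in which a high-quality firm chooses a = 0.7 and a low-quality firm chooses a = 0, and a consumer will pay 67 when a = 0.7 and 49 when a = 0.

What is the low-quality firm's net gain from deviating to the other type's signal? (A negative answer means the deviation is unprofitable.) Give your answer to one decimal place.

7.8

Playing a = 0 the low-quality firm receives 49.
Deviating to a = 0.7 brings payment 67 at cost 14.6 × 0.7 = 10.22, netting 56.78.
Gain from deviating: 56.78 − 49 = 7.78, i.e. 7.8 to one decimal place.
The gain is positive, so the low-quality type's incentive-compatibility constraint is violated — this profile is not a separating equilibrium.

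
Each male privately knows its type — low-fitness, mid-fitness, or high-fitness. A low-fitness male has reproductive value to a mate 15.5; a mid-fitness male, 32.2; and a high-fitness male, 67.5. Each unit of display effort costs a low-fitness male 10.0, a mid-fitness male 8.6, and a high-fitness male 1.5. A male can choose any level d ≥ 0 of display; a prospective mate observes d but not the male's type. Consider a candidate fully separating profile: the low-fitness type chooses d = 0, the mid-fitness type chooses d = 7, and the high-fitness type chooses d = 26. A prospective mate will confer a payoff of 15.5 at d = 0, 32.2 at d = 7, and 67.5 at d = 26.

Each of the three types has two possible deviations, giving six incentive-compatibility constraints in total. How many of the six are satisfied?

5

High-fitness (own payoff 67.5 − 1.5×26 = 28.5): to d=0 gives 15.5 → no gain ✓; to d=7 gives 32.2 − 1.5×7 = 21.7 → no gain ✓.
Mid-fitness (own payoff 32.2 − 8.6×7 = -28): to d=0 gives 15.5 → profitable ✗; to d=26 gives 67.5 − 8.6×26 = -156.1 → no gain ✓.
Low-fitness (own payoff 15.5): to d=7 gives 32.2 − 10.0×7 = -37.8 → no gain ✓; to d=26 gives 67.5 − 10.0×26 = -192.5 → no gain ✓.
5 of the 6 constraints hold; not an equilibrium.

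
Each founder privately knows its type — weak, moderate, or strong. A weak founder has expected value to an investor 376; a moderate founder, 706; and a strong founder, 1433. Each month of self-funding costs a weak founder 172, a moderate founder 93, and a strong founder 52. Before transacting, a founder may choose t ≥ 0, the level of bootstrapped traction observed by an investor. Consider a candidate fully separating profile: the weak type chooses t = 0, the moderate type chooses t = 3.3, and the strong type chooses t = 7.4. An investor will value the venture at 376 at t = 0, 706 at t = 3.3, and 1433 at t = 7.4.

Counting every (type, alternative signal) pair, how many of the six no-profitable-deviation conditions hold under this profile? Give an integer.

Moderate (own payoff 706 − 93×3.3 = 399.1): to t=0 gives 376 → no gain ✓; to t=7.4 gives 1433 − 93×7.4 = 744.8 → profitable ✗.
Strong (own payoff 1433 − 52×7.4 = 1048.2): to t=0 gives 376 → no gain ✓; to t=3.3 gives 706 − 52×3.3 = 534.4 → no gain ✓.
Weak (own payoff 376): to t=3.3 gives 706 − 172×3.3 = 138.4 → no gain ✓; to t=7.4 gives 1433 − 172×7.4 = 160.2 → no gain ✓.
5 of the 6 constraints hold; not an equilibrium.

5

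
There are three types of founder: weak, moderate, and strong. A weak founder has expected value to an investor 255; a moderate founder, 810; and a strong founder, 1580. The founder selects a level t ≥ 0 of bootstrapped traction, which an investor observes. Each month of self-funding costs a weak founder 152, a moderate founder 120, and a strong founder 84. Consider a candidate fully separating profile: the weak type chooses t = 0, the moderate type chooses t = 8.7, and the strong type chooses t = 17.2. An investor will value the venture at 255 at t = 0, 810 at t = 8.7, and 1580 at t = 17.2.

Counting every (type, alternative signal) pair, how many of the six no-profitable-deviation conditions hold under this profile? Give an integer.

4

Moderate (own payoff 810 − 120×8.7 = -234): to t=0 gives 255 → profitable ✗; to t=17.2 gives 1580 − 120×17.2 = -484 → no gain ✓.
Weak (own payoff 255): to t=8.7 gives 810 − 152×8.7 = -512.4 → no gain ✓; to t=17.2 gives 1580 − 152×17.2 = -1034.4 → no gain ✓.
Strong (own payoff 1580 − 84×17.2 = 135.2): to t=0 gives 255 → profitable ✗; to t=8.7 gives 810 − 84×8.7 = 79.2 → no gain ✓.
4 of the 6 constraints hold; not an equilibrium.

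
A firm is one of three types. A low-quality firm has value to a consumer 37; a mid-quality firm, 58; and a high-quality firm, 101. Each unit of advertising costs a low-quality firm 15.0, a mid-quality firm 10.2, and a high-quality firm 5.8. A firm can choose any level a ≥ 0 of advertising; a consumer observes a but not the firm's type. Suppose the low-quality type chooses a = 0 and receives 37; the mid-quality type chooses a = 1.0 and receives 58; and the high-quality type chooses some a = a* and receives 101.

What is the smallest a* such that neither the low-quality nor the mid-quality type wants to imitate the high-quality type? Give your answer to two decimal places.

5.22

Low-quality type (on-path payoff 37) won't mimic when 37 ≥ 101 − 15.0·a*, i.e. a* ≥ 4.27.
Mid-quality type (on-path payoff 58 − 10.2×1.0 = 47.8) won't mimic when 47.8 ≥ 101 − 10.2·a*, i.e. a* ≥ 5.22.
Both must hold, so a* = max(4.27, 5.22) = 5.22. The mid-quality type's constraint binds.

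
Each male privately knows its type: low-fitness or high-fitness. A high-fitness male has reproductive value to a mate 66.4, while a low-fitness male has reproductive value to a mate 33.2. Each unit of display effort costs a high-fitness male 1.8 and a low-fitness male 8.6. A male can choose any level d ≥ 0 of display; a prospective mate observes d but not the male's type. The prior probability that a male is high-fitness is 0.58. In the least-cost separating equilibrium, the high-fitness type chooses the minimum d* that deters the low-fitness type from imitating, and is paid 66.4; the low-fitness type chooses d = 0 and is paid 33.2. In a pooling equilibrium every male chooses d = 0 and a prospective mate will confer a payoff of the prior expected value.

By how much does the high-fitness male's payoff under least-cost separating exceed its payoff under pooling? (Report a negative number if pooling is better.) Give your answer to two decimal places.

7.00

Least-cost separating signal: d* solves 33.2 = 66.4 − 8.6·d*, so d* = (66.4 − 33.2)/8.6 ≈ 3.8605.
High-fitness type's separating payoff: 66.4 − 1.8 × d* = 66.4 − 1.8 × (66.4 − 33.2)/8.6 = 66.4 − 59.76/8.6 ≈ 59.4512.
Pooling payoff: 0.58 × 66.4 + 0.42 × 33.2 = 52.456.
Difference: 59.4512 − 52.456 = 6.9952, i.e. 7.00 to two decimal places.
The high-fitness type prefers to separate.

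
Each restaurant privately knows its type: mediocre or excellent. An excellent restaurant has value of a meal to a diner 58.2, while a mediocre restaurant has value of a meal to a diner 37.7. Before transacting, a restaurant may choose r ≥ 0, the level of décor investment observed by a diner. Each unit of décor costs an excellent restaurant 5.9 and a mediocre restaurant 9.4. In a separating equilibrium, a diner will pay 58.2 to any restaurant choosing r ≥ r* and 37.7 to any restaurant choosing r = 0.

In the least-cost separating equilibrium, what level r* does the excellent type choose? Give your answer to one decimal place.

2.2

A mediocre restaurant choosing r = 0 receives 37.7.
Imitating at r* instead would pay 58.2 at cost 9.4·r*, netting 58.2 − 9.4·r*.
Indifference: 37.7 = 58.2 − 9.4·r*, so r* = (58.2 − 37.7) / 9.4 ≈ 2.2.
At r* the mediocre type's incentive constraint just binds; the excellent type strictly prefers r* since its per-unit cost is lower.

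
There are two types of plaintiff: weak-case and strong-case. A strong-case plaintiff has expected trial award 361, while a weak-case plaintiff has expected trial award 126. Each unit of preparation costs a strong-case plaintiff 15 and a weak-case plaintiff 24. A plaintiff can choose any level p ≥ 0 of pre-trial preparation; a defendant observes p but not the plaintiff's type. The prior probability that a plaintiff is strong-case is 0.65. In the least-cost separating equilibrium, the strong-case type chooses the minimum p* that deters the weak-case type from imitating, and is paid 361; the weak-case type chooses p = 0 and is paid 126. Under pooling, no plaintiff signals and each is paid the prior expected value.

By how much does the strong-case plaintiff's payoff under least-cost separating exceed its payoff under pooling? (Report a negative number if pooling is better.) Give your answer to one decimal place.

Least-cost separating signal: p* solves 126 = 361 − 24·p*, so p* = (361 − 126)/24 ≈ 9.7917.
Strong-case type's separating payoff: 361 − 15 × p* = 361 − 15 × (361 − 126)/24 = 361 − 3525/24 = 214.125.
Pooling payoff: 0.65 × 361 + 0.35 × 126 = 278.75.
Difference: 214.125 − 278.75 = -64.625, i.e. -64.6 to one decimal place.
The strong-case type would prefer the pooling outcome.

-64.6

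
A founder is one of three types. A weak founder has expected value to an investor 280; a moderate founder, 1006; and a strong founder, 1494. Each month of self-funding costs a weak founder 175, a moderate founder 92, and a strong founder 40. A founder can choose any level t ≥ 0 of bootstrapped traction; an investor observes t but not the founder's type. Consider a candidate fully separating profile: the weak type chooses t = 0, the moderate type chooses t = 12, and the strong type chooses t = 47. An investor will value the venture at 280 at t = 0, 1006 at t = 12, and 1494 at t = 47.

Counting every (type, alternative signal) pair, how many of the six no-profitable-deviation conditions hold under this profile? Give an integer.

Moderate (own payoff 1006 − 92×12 = -98): to t=0 gives 280 → profitable ✗; to t=47 gives 1494 − 92×47 = -2830 → no gain ✓.
Strong (own payoff 1494 − 40×47 = -386): to t=0 gives 280 → profitable ✗; to t=12 gives 1006 − 40×12 = 526 → profitable ✗.
Weak (own payoff 280): to t=12 gives 1006 − 175×12 = -1094 → no gain ✓; to t=47 gives 1494 − 175×47 = -6731 → no gain ✓.
3 of the 6 constraints hold; not an equilibrium.

3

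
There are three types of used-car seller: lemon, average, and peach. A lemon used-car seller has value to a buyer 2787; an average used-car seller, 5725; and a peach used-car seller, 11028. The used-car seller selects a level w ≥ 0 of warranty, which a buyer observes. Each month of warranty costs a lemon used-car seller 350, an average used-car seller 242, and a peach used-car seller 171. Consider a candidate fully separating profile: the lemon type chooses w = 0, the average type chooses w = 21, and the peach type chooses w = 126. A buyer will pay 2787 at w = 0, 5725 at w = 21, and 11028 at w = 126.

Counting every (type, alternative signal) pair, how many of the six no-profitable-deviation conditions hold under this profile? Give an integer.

3

Lemon (own payoff 2787): to w=21 gives 5725 − 350×21 = -1625 → no gain ✓; to w=126 gives 11028 − 350×126 = -33072 → no gain ✓.
Average (own payoff 5725 − 242×21 = 643): to w=0 gives 2787 → profitable ✗; to w=126 gives 11028 − 242×126 = -19464 → no gain ✓.
Peach (own payoff 11028 − 171×126 = -10518): to w=0 gives 2787 → profitable ✗; to w=21 gives 5725 − 171×21 = 2134 → profitable ✗.
3 of the 6 constraints hold; not an equilibrium.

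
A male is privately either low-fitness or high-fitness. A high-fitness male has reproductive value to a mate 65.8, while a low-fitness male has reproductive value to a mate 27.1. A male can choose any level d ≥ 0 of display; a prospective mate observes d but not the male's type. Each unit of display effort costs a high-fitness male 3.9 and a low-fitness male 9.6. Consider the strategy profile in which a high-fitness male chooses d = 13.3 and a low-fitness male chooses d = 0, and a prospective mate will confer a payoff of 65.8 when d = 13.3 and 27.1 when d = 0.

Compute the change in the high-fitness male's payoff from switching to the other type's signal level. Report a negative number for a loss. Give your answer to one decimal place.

13.2

Playing d = 13.3 the high-fitness male receives 65.8 − 3.9 × 13.3 = 13.93.
Deviating to d = 0 yields 27.1 instead.
Gain from deviating: 27.1 − 13.93 = 13.17, i.e. 13.2 to one decimal place.
The gain is positive, so the high-fitness type's incentive-compatibility constraint is violated — this profile is not a separating equilibrium.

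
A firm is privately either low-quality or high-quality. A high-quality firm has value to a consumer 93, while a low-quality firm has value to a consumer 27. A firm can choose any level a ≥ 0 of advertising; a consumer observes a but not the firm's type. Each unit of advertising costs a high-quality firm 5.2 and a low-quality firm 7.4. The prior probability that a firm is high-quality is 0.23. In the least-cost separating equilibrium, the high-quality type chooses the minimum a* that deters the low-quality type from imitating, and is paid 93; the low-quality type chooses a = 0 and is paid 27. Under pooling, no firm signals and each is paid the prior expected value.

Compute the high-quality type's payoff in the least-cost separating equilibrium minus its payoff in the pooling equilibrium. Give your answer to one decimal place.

Least-cost separating signal: a* solves 27 = 93 − 7.4·a*, so a* = (93 − 27)/7.4 ≈ 8.9189.
High-quality type's separating payoff: 93 − 5.2 × a* = 93 − 5.2 × (93 − 27)/7.4 = 93 − 343.2/7.4 ≈ 46.622.
Pooling payoff: 0.23 × 93 + 0.77 × 27 = 42.18.
Difference: 46.622 − 42.18 = 4.442, i.e. 4.4 to one decimal place.
The high-quality type prefers to separate.

4.4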